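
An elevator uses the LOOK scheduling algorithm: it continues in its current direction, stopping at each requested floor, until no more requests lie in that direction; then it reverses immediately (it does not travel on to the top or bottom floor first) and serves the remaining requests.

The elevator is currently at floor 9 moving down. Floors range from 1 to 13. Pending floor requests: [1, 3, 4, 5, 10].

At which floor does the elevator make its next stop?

Current floor: 9, direction: down
Requests above: [10]
Requests below: [1, 3, 4, 5]
Moving down and requests lie below → nearest below is max([1, 3, 4, 5]) = 5

Answer: 5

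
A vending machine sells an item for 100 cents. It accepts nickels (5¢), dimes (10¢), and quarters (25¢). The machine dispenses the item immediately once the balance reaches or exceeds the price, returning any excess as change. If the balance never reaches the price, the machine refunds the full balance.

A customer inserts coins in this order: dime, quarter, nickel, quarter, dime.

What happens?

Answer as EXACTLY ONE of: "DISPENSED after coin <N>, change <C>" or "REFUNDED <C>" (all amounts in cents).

Answer: REFUNDED 75

Derivation:
Price: 100¢
Coin 1 (dime, 10¢): balance = 10¢
Coin 2 (quarter, 25¢): balance = 35¢
Coin 3 (nickel, 5¢): balance = 40¢
Coin 4 (quarter, 25¢): balance = 65¢
Coin 5 (dime, 10¢): balance = 75¢
All coins inserted, balance 75¢ < price 100¢ → REFUND 75¢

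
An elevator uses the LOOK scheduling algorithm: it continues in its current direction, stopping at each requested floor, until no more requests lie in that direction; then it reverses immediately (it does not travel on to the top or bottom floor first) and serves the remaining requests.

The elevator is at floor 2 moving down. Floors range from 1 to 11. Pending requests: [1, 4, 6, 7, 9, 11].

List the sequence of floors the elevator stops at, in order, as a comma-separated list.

Current: 2, moving DOWN
Serve below first (descending): [1]
Then reverse, serve above (ascending): [4, 6, 7, 9, 11]

Answer: 1, 4, 6, 7, 9, 11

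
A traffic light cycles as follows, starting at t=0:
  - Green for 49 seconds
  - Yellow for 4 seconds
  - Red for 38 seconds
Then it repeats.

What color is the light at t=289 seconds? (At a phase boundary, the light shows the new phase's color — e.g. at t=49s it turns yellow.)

Answer: green

Derivation:
Cycle length = 49 + 4 + 38 = 91s
t = 289, phase_t = 289 mod 91 = 16
16 < 49 (green end) → GREEN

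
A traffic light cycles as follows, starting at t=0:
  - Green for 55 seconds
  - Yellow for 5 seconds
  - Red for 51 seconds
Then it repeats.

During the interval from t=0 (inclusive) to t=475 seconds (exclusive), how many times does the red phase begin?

Answer: 4

Derivation:
Cycle = 55+5+51 = 111s
red phase starts at t = k*111 + 60 for k=0,1,2,...
Need k*111+60 < 475 → k < 3.739
k ∈ {0, ..., 3} → 4 starts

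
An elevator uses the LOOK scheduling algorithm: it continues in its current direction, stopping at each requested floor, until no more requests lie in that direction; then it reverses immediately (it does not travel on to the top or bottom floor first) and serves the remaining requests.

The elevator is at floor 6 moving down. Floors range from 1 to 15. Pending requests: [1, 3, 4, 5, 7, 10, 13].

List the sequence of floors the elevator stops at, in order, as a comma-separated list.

Answer: 5, 4, 3, 1, 7, 10, 13

Derivation:
Current: 6, moving DOWN
Serve below first (descending): [5, 4, 3, 1]
Then reverse, serve above (ascending): [7, 10, 13]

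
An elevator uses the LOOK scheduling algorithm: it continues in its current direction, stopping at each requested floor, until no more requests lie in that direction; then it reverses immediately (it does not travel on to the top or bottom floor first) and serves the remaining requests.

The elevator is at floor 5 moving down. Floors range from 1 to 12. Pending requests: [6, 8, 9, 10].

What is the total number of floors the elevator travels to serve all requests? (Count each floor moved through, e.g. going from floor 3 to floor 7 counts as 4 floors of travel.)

Answer: 5

Derivation:
Start at floor 5 moving down, LOOK stop order: [6, 8, 9, 10]
  5 → 6: |6-5| = 1, total = 1
  6 → 8: |8-6| = 2, total = 3
  8 → 9: |9-8| = 1, total = 4
  9 → 10: |10-9| = 1, total = 5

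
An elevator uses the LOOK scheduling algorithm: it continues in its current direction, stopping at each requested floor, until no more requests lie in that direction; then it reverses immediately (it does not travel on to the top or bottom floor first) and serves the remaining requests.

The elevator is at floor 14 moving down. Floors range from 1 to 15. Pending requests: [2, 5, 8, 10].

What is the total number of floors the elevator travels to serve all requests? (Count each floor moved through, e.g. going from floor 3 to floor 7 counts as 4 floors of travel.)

Start at floor 14 moving down, LOOK stop order: [10, 8, 5, 2]
  14 → 10: |10-14| = 4, total = 4
  10 → 8: |8-10| = 2, total = 6
  8 → 5: |5-8| = 3, total = 9
  5 → 2: |2-5| = 3, total = 12

Answer: 12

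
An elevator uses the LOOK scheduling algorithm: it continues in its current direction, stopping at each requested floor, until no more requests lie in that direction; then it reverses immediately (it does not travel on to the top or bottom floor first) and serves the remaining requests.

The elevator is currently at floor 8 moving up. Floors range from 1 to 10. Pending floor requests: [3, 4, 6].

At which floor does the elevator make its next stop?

Answer: 6

Derivation:
Current floor: 8, direction: up
Requests above: []
Requests below: [3, 4, 6]
Moving up but no requests above → reverse; nearest below is max([3, 4, 6]) = 6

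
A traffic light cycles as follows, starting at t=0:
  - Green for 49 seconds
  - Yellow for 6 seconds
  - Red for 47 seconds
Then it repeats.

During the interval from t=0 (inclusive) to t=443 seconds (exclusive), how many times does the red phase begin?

Cycle = 49+6+47 = 102s
red phase starts at t = k*102 + 55 for k=0,1,2,...
Need k*102+55 < 443 → k < 3.804
k ∈ {0, ..., 3} → 4 starts

Answer: 4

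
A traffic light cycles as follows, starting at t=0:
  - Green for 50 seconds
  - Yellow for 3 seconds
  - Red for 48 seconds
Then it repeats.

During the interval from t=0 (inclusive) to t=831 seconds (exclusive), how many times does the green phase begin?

Answer: 9

Derivation:
Cycle = 50+3+48 = 101s
green phase starts at t = k*101 + 0 for k=0,1,2,...
Need k*101+0 < 831 → k < 8.228
k ∈ {0, ..., 8} → 9 starts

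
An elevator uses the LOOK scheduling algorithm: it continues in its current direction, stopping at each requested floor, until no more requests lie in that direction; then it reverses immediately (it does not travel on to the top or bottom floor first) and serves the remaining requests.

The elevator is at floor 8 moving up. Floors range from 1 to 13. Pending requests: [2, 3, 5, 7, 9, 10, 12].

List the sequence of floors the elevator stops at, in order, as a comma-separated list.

Answer: 9, 10, 12, 7, 5, 3, 2

Derivation:
Current: 8, moving UP
Serve above first (ascending): [9, 10, 12]
Then reverse, serve below (descending): [7, 5, 3, 2]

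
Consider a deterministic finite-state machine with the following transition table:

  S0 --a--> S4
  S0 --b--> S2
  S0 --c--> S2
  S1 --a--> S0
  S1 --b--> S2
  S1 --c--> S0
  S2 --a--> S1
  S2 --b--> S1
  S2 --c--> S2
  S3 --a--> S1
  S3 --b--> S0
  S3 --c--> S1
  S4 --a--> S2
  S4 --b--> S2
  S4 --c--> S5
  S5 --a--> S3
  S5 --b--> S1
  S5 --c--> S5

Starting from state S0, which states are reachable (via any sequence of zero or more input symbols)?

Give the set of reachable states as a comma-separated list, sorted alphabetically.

BFS from S0:
  visit S0: S0--a-->S4 (new), S0--b-->S2 (new), S0--c-->S2 (seen)
  visit S4: S4--a-->S2 (seen), S4--b-->S2 (seen), S4--c-->S5 (new)
  visit S2: S2--a-->S1 (new), S2--b-->S1 (seen), S2--c-->S2 (seen)
  visit S5: S5--a-->S3 (new), S5--b-->S1 (seen), S5--c-->S5 (seen)
  visit S1: S1--a-->S0 (seen), S1--b-->S2 (seen), S1--c-->S0 (seen)
  visit S3: S3--a-->S1 (seen), S3--b-->S0 (seen), S3--c-->S1 (seen)

Answer: S0, S1, S2, S3, S4, S5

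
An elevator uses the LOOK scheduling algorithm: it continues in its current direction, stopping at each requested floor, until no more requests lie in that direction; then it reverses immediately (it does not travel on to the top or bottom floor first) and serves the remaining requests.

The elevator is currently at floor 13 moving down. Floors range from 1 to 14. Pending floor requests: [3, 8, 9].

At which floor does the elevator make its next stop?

Current floor: 13, direction: down
Requests above: []
Requests below: [3, 8, 9]
Moving down and requests lie below → nearest below is max([3, 8, 9]) = 9

Answer: 9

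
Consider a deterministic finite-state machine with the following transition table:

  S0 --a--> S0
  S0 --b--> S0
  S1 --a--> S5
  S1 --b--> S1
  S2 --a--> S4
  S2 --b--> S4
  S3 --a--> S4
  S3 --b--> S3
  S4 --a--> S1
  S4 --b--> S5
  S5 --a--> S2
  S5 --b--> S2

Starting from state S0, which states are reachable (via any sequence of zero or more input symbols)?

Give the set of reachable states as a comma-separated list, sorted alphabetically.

Answer: S0

Derivation:
BFS from S0:
  visit S0: S0--a-->S0 (seen), S0--b-->S0 (seen)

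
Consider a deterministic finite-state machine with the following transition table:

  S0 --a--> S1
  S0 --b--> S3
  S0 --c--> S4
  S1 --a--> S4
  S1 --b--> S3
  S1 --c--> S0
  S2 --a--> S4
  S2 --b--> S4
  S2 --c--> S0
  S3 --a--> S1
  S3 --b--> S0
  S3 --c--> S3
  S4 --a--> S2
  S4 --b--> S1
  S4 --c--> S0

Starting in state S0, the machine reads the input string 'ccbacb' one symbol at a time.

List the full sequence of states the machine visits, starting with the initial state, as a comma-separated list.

Start: S0
  read 'c': S0 --c--> S4
  read 'c': S4 --c--> S0
  read 'b': S0 --b--> S3
  read 'a': S3 --a--> S1
  read 'c': S1 --c--> S0
  read 'b': S0 --b--> S3

Answer: S0, S4, S0, S3, S1, S0, S3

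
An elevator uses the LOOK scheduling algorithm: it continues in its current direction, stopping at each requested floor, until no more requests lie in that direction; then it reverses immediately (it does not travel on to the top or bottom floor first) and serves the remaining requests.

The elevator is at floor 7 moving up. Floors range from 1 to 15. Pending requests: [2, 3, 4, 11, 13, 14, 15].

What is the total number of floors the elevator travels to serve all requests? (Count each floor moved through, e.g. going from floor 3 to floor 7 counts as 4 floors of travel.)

Start at floor 7 moving up, LOOK stop order: [11, 13, 14, 15, 4, 3, 2]
  7 → 11: |11-7| = 4, total = 4
  11 → 13: |13-11| = 2, total = 6
  13 → 14: |14-13| = 1, total = 7
  14 → 15: |15-14| = 1, total = 8
  15 → 4: |4-15| = 11, total = 19
  4 → 3: |3-4| = 1, total = 20
  3 → 2: |2-3| = 1, total = 21

Answer: 21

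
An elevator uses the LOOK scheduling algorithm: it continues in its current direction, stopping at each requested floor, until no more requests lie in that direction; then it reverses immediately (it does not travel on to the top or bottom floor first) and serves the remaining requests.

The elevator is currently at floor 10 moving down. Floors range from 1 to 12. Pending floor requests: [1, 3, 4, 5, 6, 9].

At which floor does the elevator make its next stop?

Current floor: 10, direction: down
Requests above: []
Requests below: [1, 3, 4, 5, 6, 9]
Moving down and requests lie below → nearest below is max([1, 3, 4, 5, 6, 9]) = 9

Answer: 9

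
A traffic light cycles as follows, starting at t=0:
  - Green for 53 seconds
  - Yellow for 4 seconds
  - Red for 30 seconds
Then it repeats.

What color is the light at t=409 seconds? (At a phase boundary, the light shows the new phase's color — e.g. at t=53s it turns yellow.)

Answer: red

Derivation:
Cycle length = 53 + 4 + 30 = 87s
t = 409, phase_t = 409 mod 87 = 61
61 >= 57 → RED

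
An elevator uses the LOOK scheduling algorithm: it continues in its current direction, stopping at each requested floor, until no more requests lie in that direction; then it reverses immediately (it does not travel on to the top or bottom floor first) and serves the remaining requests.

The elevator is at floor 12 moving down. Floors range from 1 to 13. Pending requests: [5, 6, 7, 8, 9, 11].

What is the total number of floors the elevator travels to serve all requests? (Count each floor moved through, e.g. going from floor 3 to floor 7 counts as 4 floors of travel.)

Answer: 7

Derivation:
Start at floor 12 moving down, LOOK stop order: [11, 9, 8, 7, 6, 5]
  12 → 11: |11-12| = 1, total = 1
  11 → 9: |9-11| = 2, total = 3
  9 → 8: |8-9| = 1, total = 4
  8 → 7: |7-8| = 1, total = 5
  7 → 6: |6-7| = 1, total = 6
  6 → 5: |5-6| = 1, total = 7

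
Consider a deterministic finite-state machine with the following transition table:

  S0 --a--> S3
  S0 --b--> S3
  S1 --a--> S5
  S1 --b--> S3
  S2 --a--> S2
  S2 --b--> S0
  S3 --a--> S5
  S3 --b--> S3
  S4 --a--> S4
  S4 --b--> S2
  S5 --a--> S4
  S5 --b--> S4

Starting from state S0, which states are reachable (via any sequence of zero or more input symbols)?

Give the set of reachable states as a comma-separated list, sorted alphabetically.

Answer: S0, S2, S3, S4, S5

Derivation:
BFS from S0:
  visit S0: S0--a-->S3 (new), S0--b-->S3 (seen)
  visit S3: S3--a-->S5 (new), S3--b-->S3 (seen)
  visit S5: S5--a-->S4 (new), S5--b-->S4 (seen)
  visit S4: S4--a-->S4 (seen), S4--b-->S2 (new)
  visit S2: S2--a-->S2 (seen), S2--b-->S0 (seen)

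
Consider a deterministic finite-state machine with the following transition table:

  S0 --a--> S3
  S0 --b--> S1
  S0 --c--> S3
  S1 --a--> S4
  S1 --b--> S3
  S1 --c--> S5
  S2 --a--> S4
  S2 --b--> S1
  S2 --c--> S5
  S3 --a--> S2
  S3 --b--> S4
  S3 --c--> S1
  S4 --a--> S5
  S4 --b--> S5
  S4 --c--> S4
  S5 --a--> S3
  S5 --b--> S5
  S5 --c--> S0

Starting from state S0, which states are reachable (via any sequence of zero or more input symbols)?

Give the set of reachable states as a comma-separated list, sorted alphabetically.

BFS from S0:
  visit S0: S0--a-->S3 (new), S0--b-->S1 (new), S0--c-->S3 (seen)
  visit S3: S3--a-->S2 (new), S3--b-->S4 (new), S3--c-->S1 (seen)
  visit S1: S1--a-->S4 (seen), S1--b-->S3 (seen), S1--c-->S5 (new)
  visit S2: S2--a-->S4 (seen), S2--b-->S1 (seen), S2--c-->S5 (seen)
  visit S4: S4--a-->S5 (seen), S4--b-->S5 (seen), S4--c-->S4 (seen)
  visit S5: S5--a-->S3 (seen), S5--b-->S5 (seen), S5--c-->S0 (seen)

Answer: S0, S1, S2, S3, S4, S5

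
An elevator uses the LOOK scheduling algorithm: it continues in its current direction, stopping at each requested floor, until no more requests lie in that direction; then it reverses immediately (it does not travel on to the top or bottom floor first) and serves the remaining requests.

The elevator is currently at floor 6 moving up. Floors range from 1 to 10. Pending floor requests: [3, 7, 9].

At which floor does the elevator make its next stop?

Current floor: 6, direction: up
Requests above: [7, 9]
Requests below: [3]
Moving up and requests lie above → nearest above is min([7, 9]) = 7

Answer: 7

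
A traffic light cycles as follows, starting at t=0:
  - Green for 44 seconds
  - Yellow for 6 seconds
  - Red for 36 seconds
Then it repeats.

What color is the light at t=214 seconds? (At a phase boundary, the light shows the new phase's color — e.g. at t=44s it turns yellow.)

Cycle length = 44 + 6 + 36 = 86s
t = 214, phase_t = 214 mod 86 = 42
42 < 44 (green end) → GREEN

Answer: green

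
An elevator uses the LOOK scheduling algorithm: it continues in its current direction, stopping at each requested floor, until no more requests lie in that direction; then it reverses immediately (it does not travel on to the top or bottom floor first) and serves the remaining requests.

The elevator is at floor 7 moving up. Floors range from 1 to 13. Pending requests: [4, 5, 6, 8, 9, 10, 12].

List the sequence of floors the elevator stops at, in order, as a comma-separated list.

Answer: 8, 9, 10, 12, 6, 5, 4

Derivation:
Current: 7, moving UP
Serve above first (ascending): [8, 9, 10, 12]
Then reverse, serve below (descending): [6, 5, 4]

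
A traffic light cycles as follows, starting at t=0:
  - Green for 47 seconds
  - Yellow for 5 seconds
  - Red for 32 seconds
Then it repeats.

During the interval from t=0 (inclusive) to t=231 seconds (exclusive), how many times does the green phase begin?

Answer: 3

Derivation:
Cycle = 47+5+32 = 84s
green phase starts at t = k*84 + 0 for k=0,1,2,...
Need k*84+0 < 231 → k < 2.750
k ∈ {0, ..., 2} → 3 starts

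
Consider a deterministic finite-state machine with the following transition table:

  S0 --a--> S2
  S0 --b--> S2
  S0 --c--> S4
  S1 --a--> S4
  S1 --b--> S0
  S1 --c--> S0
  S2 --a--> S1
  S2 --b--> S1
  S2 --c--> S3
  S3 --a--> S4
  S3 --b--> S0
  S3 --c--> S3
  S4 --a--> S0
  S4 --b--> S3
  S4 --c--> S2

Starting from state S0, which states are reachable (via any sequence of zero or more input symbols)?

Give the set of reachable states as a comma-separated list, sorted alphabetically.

BFS from S0:
  visit S0: S0--a-->S2 (new), S0--b-->S2 (seen), S0--c-->S4 (new)
  visit S2: S2--a-->S1 (new), S2--b-->S1 (seen), S2--c-->S3 (new)
  visit S4: S4--a-->S0 (seen), S4--b-->S3 (seen), S4--c-->S2 (seen)
  visit S1: S1--a-->S4 (seen), S1--b-->S0 (seen), S1--c-->S0 (seen)
  visit S3: S3--a-->S4 (seen), S3--b-->S0 (seen), S3--c-->S3 (seen)

Answer: S0, S1, S2, S3, S4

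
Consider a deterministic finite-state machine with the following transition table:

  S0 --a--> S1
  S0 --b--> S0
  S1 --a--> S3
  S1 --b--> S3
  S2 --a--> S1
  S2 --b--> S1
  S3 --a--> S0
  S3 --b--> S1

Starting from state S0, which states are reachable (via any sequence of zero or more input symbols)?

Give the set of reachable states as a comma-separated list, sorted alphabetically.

BFS from S0:
  visit S0: S0--a-->S1 (new), S0--b-->S0 (seen)
  visit S1: S1--a-->S3 (new), S1--b-->S3 (seen)
  visit S3: S3--a-->S0 (seen), S3--b-->S1 (seen)

Answer: S0, S1, S3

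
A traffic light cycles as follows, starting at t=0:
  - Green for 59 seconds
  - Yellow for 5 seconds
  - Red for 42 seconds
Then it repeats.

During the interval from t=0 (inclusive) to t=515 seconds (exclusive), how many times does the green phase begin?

Cycle = 59+5+42 = 106s
green phase starts at t = k*106 + 0 for k=0,1,2,...
Need k*106+0 < 515 → k < 4.858
k ∈ {0, ..., 4} → 5 starts

Answer: 5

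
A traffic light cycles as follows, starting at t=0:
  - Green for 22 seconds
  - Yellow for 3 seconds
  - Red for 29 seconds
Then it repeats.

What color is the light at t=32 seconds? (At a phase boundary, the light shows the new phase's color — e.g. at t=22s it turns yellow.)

Cycle length = 22 + 3 + 29 = 54s
t = 32, phase_t = 32 mod 54 = 32
32 >= 25 → RED

Answer: red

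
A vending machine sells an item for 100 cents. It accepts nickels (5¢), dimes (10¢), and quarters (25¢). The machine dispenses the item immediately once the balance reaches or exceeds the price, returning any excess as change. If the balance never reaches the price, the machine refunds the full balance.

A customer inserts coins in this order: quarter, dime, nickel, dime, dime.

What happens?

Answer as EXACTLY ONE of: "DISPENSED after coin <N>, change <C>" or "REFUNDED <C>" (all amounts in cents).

Price: 100¢
Coin 1 (quarter, 25¢): balance = 25¢
Coin 2 (dime, 10¢): balance = 35¢
Coin 3 (nickel, 5¢): balance = 40¢
Coin 4 (dime, 10¢): balance = 50¢
Coin 5 (dime, 10¢): balance = 60¢
All coins inserted, balance 60¢ < price 100¢ → REFUND 60¢

Answer: REFUNDED 60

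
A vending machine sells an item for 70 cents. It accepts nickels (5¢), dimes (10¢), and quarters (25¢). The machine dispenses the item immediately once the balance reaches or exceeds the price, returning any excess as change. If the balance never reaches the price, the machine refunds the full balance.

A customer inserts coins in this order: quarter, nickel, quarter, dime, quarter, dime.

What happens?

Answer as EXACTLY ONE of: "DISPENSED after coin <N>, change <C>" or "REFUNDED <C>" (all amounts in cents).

Answer: DISPENSED after coin 5, change 20

Derivation:
Price: 70¢
Coin 1 (quarter, 25¢): balance = 25¢
Coin 2 (nickel, 5¢): balance = 30¢
Coin 3 (quarter, 25¢): balance = 55¢
Coin 4 (dime, 10¢): balance = 65¢
Coin 5 (quarter, 25¢): balance = 90¢
  → balance >= price → DISPENSE, change = 90 - 70 = 20¢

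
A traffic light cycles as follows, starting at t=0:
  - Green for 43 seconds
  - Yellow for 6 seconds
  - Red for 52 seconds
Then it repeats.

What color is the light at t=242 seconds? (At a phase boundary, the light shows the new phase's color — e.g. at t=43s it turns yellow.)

Cycle length = 43 + 6 + 52 = 101s
t = 242, phase_t = 242 mod 101 = 40
40 < 43 (green end) → GREEN

Answer: green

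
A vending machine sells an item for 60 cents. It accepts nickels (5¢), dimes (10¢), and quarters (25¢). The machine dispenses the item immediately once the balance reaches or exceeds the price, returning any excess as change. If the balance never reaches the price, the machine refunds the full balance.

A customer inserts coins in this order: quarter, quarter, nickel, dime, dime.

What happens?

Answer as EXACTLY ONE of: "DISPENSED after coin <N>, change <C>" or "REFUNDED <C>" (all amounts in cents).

Answer: DISPENSED after coin 4, change 5

Derivation:
Price: 60¢
Coin 1 (quarter, 25¢): balance = 25¢
Coin 2 (quarter, 25¢): balance = 50¢
Coin 3 (nickel, 5¢): balance = 55¢
Coin 4 (dime, 10¢): balance = 65¢
  → balance >= price → DISPENSE, change = 65 - 60 = 5¢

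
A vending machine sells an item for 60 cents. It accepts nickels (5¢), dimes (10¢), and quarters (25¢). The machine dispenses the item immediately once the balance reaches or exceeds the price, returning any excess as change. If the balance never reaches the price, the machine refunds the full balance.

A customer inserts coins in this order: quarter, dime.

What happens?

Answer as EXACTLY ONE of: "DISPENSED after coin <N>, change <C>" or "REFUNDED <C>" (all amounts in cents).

Price: 60¢
Coin 1 (quarter, 25¢): balance = 25¢
Coin 2 (dime, 10¢): balance = 35¢
All coins inserted, balance 35¢ < price 60¢ → REFUND 35¢

Answer: REFUNDED 35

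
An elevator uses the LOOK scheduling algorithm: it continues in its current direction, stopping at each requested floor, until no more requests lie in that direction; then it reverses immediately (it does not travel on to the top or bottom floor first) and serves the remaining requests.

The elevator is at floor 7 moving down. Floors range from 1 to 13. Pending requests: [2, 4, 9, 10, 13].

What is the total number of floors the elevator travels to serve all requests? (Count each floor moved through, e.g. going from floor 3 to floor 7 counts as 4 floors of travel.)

Answer: 16

Derivation:
Start at floor 7 moving down, LOOK stop order: [4, 2, 9, 10, 13]
  7 → 4: |4-7| = 3, total = 3
  4 → 2: |2-4| = 2, total = 5
  2 → 9: |9-2| = 7, total = 12
  9 → 10: |10-9| = 1, total = 13
  10 → 13: |13-10| = 3, total = 16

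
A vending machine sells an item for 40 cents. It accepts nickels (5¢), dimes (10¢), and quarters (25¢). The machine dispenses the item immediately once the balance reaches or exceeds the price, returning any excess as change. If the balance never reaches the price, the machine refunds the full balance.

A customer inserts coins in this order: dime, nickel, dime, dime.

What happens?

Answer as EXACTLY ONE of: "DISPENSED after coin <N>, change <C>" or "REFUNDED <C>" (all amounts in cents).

Price: 40¢
Coin 1 (dime, 10¢): balance = 10¢
Coin 2 (nickel, 5¢): balance = 15¢
Coin 3 (dime, 10¢): balance = 25¢
Coin 4 (dime, 10¢): balance = 35¢
All coins inserted, balance 35¢ < price 40¢ → REFUND 35¢

Answer: REFUNDED 35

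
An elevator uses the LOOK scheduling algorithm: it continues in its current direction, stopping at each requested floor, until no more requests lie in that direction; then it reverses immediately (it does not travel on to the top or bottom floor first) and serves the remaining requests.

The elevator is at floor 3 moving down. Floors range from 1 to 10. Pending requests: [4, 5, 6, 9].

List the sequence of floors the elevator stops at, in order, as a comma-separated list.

Answer: 4, 5, 6, 9

Derivation:
Current: 3, moving DOWN
Serve below first (descending): []
Then reverse, serve above (ascending): [4, 5, 6, 9]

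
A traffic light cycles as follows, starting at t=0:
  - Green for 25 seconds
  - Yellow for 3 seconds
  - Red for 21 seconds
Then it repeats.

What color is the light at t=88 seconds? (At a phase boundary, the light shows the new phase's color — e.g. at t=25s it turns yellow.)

Cycle length = 25 + 3 + 21 = 49s
t = 88, phase_t = 88 mod 49 = 39
39 >= 28 → RED

Answer: red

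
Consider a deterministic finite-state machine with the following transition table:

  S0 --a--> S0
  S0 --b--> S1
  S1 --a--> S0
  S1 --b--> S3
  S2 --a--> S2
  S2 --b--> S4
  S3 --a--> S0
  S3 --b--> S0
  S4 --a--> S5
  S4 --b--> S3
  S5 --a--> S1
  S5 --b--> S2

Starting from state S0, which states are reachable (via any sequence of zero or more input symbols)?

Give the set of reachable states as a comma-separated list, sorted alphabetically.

Answer: S0, S1, S3

Derivation:
BFS from S0:
  visit S0: S0--a-->S0 (seen), S0--b-->S1 (new)
  visit S1: S1--a-->S0 (seen), S1--b-->S3 (new)
  visit S3: S3--a-->S0 (seen), S3--b-->S0 (seen)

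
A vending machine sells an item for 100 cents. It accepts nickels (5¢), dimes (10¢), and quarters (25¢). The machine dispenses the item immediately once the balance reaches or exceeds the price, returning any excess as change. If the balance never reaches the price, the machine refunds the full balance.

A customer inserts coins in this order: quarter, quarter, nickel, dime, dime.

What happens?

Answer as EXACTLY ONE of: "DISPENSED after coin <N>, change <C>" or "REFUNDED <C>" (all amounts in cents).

Answer: REFUNDED 75

Derivation:
Price: 100¢
Coin 1 (quarter, 25¢): balance = 25¢
Coin 2 (quarter, 25¢): balance = 50¢
Coin 3 (nickel, 5¢): balance = 55¢
Coin 4 (dime, 10¢): balance = 65¢
Coin 5 (dime, 10¢): balance = 75¢
All coins inserted, balance 75¢ < price 100¢ → REFUND 75¢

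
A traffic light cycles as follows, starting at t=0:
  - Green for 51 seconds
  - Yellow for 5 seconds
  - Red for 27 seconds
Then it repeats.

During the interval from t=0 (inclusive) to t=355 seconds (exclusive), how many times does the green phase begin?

Cycle = 51+5+27 = 83s
green phase starts at t = k*83 + 0 for k=0,1,2,...
Need k*83+0 < 355 → k < 4.277
k ∈ {0, ..., 4} → 5 starts

Answer: 5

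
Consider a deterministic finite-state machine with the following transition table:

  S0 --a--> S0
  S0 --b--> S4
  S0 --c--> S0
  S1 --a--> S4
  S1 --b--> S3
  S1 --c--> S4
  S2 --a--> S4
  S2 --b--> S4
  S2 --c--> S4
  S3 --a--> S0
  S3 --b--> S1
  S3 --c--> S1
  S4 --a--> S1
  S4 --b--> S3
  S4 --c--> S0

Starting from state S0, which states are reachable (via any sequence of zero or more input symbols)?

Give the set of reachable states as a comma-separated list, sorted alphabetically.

BFS from S0:
  visit S0: S0--a-->S0 (seen), S0--b-->S4 (new), S0--c-->S0 (seen)
  visit S4: S4--a-->S1 (new), S4--b-->S3 (new), S4--c-->S0 (seen)
  visit S1: S1--a-->S4 (seen), S1--b-->S3 (seen), S1--c-->S4 (seen)
  visit S3: S3--a-->S0 (seen), S3--b-->S1 (seen), S3--c-->S1 (seen)

Answer: S0, S1, S3, S4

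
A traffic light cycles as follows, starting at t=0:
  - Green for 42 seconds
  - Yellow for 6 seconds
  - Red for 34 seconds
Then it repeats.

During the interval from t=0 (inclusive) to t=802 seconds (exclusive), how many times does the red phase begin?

Cycle = 42+6+34 = 82s
red phase starts at t = k*82 + 48 for k=0,1,2,...
Need k*82+48 < 802 → k < 9.195
k ∈ {0, ..., 9} → 10 starts

Answer: 10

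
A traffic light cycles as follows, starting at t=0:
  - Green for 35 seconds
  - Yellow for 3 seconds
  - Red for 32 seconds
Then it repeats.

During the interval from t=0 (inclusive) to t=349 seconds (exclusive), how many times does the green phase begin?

Answer: 5

Derivation:
Cycle = 35+3+32 = 70s
green phase starts at t = k*70 + 0 for k=0,1,2,...
Need k*70+0 < 349 → k < 4.986
k ∈ {0, ..., 4} → 5 starts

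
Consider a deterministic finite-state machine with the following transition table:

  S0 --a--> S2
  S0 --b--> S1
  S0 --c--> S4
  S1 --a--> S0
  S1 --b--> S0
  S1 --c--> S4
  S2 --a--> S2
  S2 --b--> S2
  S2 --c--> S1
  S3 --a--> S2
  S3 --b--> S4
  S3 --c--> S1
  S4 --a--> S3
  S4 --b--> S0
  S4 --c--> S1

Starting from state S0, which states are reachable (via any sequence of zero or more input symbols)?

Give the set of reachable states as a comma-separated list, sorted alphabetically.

BFS from S0:
  visit S0: S0--a-->S2 (new), S0--b-->S1 (new), S0--c-->S4 (new)
  visit S2: S2--a-->S2 (seen), S2--b-->S2 (seen), S2--c-->S1 (seen)
  visit S1: S1--a-->S0 (seen), S1--b-->S0 (seen), S1--c-->S4 (seen)
  visit S4: S4--a-->S3 (new), S4--b-->S0 (seen), S4--c-->S1 (seen)
  visit S3: S3--a-->S2 (seen), S3--b-->S4 (seen), S3--c-->S1 (seen)

Answer: S0, S1, S2, S3, S4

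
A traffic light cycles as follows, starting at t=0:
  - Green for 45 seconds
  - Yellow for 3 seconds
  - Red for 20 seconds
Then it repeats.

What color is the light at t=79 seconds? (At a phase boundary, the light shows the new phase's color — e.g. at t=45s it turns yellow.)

Answer: green

Derivation:
Cycle length = 45 + 3 + 20 = 68s
t = 79, phase_t = 79 mod 68 = 11
11 < 45 (green end) → GREEN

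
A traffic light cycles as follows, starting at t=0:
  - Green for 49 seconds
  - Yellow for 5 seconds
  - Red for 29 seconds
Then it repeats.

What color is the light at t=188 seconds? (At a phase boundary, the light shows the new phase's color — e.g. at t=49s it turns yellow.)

Answer: green

Derivation:
Cycle length = 49 + 5 + 29 = 83s
t = 188, phase_t = 188 mod 83 = 22
22 < 49 (green end) → GREEN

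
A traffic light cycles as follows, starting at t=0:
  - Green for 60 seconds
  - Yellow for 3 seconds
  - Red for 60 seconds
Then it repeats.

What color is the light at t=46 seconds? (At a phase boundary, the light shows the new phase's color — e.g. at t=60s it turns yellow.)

Answer: green

Derivation:
Cycle length = 60 + 3 + 60 = 123s
t = 46, phase_t = 46 mod 123 = 46
46 < 60 (green end) → GREEN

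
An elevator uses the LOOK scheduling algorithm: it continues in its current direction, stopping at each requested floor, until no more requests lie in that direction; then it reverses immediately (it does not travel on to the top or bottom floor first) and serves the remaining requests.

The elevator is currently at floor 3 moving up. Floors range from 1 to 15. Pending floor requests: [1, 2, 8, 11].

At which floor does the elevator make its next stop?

Answer: 8

Derivation:
Current floor: 3, direction: up
Requests above: [8, 11]
Requests below: [1, 2]
Moving up and requests lie above → nearest above is min([8, 11]) = 8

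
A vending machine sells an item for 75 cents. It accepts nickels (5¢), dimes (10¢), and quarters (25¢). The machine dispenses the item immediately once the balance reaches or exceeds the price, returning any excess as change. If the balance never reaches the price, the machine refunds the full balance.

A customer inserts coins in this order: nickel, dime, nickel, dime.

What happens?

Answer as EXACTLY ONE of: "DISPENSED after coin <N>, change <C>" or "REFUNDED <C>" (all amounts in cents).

Price: 75¢
Coin 1 (nickel, 5¢): balance = 5¢
Coin 2 (dime, 10¢): balance = 15¢
Coin 3 (nickel, 5¢): balance = 20¢
Coin 4 (dime, 10¢): balance = 30¢
All coins inserted, balance 30¢ < price 75¢ → REFUND 30¢

Answer: REFUNDED 30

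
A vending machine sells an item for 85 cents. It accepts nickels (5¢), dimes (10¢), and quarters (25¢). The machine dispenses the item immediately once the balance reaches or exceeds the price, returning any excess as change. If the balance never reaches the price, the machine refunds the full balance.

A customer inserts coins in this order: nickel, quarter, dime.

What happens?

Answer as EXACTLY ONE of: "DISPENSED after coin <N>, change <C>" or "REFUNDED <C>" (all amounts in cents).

Price: 85¢
Coin 1 (nickel, 5¢): balance = 5¢
Coin 2 (quarter, 25¢): balance = 30¢
Coin 3 (dime, 10¢): balance = 40¢
All coins inserted, balance 40¢ < price 85¢ → REFUND 40¢

Answer: REFUNDED 40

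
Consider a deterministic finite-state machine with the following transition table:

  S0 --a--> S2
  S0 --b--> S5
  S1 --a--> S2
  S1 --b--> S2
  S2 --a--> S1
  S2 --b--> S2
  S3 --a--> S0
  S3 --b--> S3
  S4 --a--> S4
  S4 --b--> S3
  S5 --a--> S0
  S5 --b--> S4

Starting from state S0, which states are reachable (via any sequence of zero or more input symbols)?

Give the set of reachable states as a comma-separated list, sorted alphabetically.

Answer: S0, S1, S2, S3, S4, S5

Derivation:
BFS from S0:
  visit S0: S0--a-->S2 (new), S0--b-->S5 (new)
  visit S2: S2--a-->S1 (new), S2--b-->S2 (seen)
  visit S5: S5--a-->S0 (seen), S5--b-->S4 (new)
  visit S1: S1--a-->S2 (seen), S1--b-->S2 (seen)
  visit S4: S4--a-->S4 (seen), S4--b-->S3 (new)
  visit S3: S3--a-->S0 (seen), S3--b-->S3 (seen)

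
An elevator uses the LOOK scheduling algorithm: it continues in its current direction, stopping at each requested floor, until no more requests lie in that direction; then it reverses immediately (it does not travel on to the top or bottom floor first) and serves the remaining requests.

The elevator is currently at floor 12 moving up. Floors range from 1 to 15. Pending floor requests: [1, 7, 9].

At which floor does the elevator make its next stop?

Answer: 9

Derivation:
Current floor: 12, direction: up
Requests above: []
Requests below: [1, 7, 9]
Moving up but no requests above → reverse; nearest below is max([1, 7, 9]) = 9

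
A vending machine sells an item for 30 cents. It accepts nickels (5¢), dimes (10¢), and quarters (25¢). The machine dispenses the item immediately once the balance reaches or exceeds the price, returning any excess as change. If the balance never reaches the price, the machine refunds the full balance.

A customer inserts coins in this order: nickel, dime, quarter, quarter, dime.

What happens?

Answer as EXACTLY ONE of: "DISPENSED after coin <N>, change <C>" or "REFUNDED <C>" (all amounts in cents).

Price: 30¢
Coin 1 (nickel, 5¢): balance = 5¢
Coin 2 (dime, 10¢): balance = 15¢
Coin 3 (quarter, 25¢): balance = 40¢
  → balance >= price → DISPENSE, change = 40 - 30 = 10¢

Answer: DISPENSED after coin 3, change 10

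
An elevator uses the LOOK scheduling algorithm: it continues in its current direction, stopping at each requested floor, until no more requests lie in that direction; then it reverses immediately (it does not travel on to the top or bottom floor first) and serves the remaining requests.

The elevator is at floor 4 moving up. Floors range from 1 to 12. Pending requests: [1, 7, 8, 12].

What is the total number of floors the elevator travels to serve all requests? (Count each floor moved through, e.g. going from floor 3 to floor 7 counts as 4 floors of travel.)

Answer: 19

Derivation:
Start at floor 4 moving up, LOOK stop order: [7, 8, 12, 1]
  4 → 7: |7-4| = 3, total = 3
  7 → 8: |8-7| = 1, total = 4
  8 → 12: |12-8| = 4, total = 8
  12 → 1: |1-12| = 11, total = 19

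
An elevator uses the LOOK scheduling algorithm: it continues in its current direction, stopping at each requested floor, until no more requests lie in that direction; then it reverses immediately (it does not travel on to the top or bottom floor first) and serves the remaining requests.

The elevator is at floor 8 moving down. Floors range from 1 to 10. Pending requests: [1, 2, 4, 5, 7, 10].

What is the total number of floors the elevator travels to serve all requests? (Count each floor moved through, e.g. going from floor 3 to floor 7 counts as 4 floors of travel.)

Answer: 16

Derivation:
Start at floor 8 moving down, LOOK stop order: [7, 5, 4, 2, 1, 10]
  8 → 7: |7-8| = 1, total = 1
  7 → 5: |5-7| = 2, total = 3
  5 → 4: |4-5| = 1, total = 4
  4 → 2: |2-4| = 2, total = 6
  2 → 1: |1-2| = 1, total = 7
  1 → 10: |10-1| = 9, total = 16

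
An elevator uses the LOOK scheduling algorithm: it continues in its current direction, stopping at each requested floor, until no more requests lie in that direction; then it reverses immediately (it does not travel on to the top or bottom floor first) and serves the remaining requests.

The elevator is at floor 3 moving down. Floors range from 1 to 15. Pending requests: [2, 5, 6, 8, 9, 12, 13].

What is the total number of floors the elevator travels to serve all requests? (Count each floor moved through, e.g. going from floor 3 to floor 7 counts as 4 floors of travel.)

Answer: 12

Derivation:
Start at floor 3 moving down, LOOK stop order: [2, 5, 6, 8, 9, 12, 13]
  3 → 2: |2-3| = 1, total = 1
  2 → 5: |5-2| = 3, total = 4
  5 → 6: |6-5| = 1, total = 5
  6 → 8: |8-6| = 2, total = 7
  8 → 9: |9-8| = 1, total = 8
  9 → 12: |12-9| = 3, total = 11
  12 → 13: |13-12| = 1, total = 12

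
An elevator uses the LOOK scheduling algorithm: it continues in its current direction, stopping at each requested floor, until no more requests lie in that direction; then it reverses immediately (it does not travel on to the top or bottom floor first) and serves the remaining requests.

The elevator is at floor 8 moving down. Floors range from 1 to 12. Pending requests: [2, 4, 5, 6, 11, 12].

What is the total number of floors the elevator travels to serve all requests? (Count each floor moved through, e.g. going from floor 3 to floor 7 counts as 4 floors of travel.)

Answer: 16

Derivation:
Start at floor 8 moving down, LOOK stop order: [6, 5, 4, 2, 11, 12]
  8 → 6: |6-8| = 2, total = 2
  6 → 5: |5-6| = 1, total = 3
  5 → 4: |4-5| = 1, total = 4
  4 → 2: |2-4| = 2, total = 6
  2 → 11: |11-2| = 9, total = 15
  11 → 12: |12-11| = 1, total = 16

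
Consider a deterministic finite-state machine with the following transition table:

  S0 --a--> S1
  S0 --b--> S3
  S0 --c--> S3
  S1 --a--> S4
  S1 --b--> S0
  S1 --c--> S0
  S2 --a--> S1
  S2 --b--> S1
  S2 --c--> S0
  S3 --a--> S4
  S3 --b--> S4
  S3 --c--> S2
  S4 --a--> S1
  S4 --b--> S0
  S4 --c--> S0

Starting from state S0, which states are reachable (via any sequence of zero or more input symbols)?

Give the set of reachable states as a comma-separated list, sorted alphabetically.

BFS from S0:
  visit S0: S0--a-->S1 (new), S0--b-->S3 (new), S0--c-->S3 (seen)
  visit S1: S1--a-->S4 (new), S1--b-->S0 (seen), S1--c-->S0 (seen)
  visit S3: S3--a-->S4 (seen), S3--b-->S4 (seen), S3--c-->S2 (new)
  visit S4: S4--a-->S1 (seen), S4--b-->S0 (seen), S4--c-->S0 (seen)
  visit S2: S2--a-->S1 (seen), S2--b-->S1 (seen), S2--c-->S0 (seen)

Answer: S0, S1, S2, S3, S4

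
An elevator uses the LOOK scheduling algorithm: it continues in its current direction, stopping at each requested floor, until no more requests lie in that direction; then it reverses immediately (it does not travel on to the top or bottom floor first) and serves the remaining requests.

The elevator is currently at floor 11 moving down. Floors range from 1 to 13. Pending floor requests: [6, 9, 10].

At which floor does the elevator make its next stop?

Answer: 10

Derivation:
Current floor: 11, direction: down
Requests above: []
Requests below: [6, 9, 10]
Moving down and requests lie below → nearest below is max([6, 9, 10]) = 10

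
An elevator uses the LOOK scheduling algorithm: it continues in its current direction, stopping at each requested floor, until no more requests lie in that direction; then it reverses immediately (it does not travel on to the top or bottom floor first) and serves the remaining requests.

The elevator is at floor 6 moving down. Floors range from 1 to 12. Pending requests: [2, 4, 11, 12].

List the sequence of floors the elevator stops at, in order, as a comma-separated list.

Answer: 4, 2, 11, 12

Derivation:
Current: 6, moving DOWN
Serve below first (descending): [4, 2]
Then reverse, serve above (ascending): [11, 12]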